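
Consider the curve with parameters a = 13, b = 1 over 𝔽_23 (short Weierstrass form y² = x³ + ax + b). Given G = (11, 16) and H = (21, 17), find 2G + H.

(4, 5)

First 2G:
Repeated addition: build up to 2G.
2G: tangent at (11, 16): λ = (3·11² + 13)/(2·16) ≡ 8/9. 9⁻¹ ≡ 18 (mod 23) since 9·18 = 162 ≡ 1, so λ ≡ 8·18 ≡ 6.
  x = λ² - 11 - 11 = 36 - 22 ≡ 14; y = λ·(11 - 14) - 16 ≡ 12. → (14, 12)
2G = (14, 12).
Finally 2G + H:
(14, 12) + (21, 17). λ = (17 - 12)/(21 - 14) ≡ 5/7 mod 23. 7⁻¹ ≡ 10 (mod 23), so λ ≡ 4.
  x = λ² - 14 - 21 = 16 - 35 ≡ 4; y = λ·(14 - 4) - 12 ≡ 5. → (4, 5)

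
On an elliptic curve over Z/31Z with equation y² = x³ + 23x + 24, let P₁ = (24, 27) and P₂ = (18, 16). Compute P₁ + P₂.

(24, 27) + (18, 16). λ = (16 - 27)/(18 - 24) ≡ 20/25 mod 31. 25⁻¹ ≡ 5 (mod 31) since 25·5 = 125 ≡ 1, so λ ≡ 7.
  x = λ² - 24 - 18 = 49 - 42 ≡ 7; y = λ·(24 - 7) - 27 ≡ 30. → (7, 30)

(7, 30)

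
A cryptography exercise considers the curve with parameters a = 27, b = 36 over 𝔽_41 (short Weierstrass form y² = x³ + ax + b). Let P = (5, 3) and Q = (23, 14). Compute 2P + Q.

(1, 33)

First 2P:
Repeated addition: build up to 2P.
2P: tangent at (5, 3): λ = (3·5² + 27)/(2·3) ≡ 20/6. 6⁻¹ ≡ 7 (mod 41), so λ ≡ 20·7 ≡ 17.
  x = λ² - 5 - 5 = 289 - 10 ≡ 33; y = λ·(5 - 33) - 3 ≡ 13. → (33, 13)
2P = (33, 13).
Finally 2P + Q:
(33, 13) + (23, 14). λ = (14 - 13)/(23 - 33) ≡ 1/31 mod 41. 31⁻¹ ≡ 4 (mod 41), so λ ≡ 4.
  x = λ² - 33 - 23 = 16 - 56 ≡ 1; y = λ·(33 - 1) - 13 ≡ 33. → (1, 33)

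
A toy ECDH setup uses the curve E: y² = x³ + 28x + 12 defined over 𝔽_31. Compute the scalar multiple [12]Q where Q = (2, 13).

(13, 0)

Repeated addition: build up to 12Q.
2Q: tangent at (2, 13): λ = (3·2² + 28)/(2·13) ≡ 9/26. 26⁻¹ ≡ 6 (mod 31), so λ ≡ 9·6 ≡ 23.
  x = λ² - 2 - 2 = 529 - 4 ≡ 29; y = λ·(2 - 29) - 13 ≡ 17. → (29, 17)
3Q: (29, 17) + (2, 13). λ = (13 - 17)/(2 - 29) ≡ 27/4 mod 31. 4⁻¹ ≡ 8 (mod 31), so λ ≡ 30.
  x = λ² - 29 - 2 = 900 - 31 ≡ 1; y = λ·(29 - 1) - 17 ≡ 17. → (1, 17)
4Q: (1, 17) + (2, 13). λ = (13 - 17)/(2 - 1) ≡ 27/1 mod 31. 1⁻¹ ≡ 1 (mod 31) since 1·1 = 1 ≡ 1, so λ ≡ 27.
  x = λ² - 1 - 2 = 729 - 3 ≡ 13; y = λ·(1 - 13) - 17 ≡ 0. → (13, 0)
5Q: (13, 0) + (2, 13). λ = (13 - 0)/(2 - 13) ≡ 13/20 mod 31. 20⁻¹ ≡ 14 (mod 31) since 20·14 = 280 ≡ 1, so λ ≡ 27.
  x = λ² - 13 - 2 = 729 - 15 ≡ 1; y = λ·(13 - 1) - 0 ≡ 14. → (1, 14)
6Q: (1, 14) + (2, 13). λ = (13 - 14)/(2 - 1) ≡ 30/1 mod 31. 1⁻¹ ≡ 1 (mod 31), so λ ≡ 30.
  x = λ² - 1 - 2 = 900 - 3 ≡ 29; y = λ·(1 - 29) - 14 ≡ 14. → (29, 14)
7Q: (29, 14) + (2, 13). λ = (13 - 14)/(2 - 29) ≡ 30/4 mod 31. 4⁻¹ ≡ 8 (mod 31), so λ ≡ 23.
  x = λ² - 29 - 2 = 529 - 31 ≡ 2; y = λ·(29 - 2) - 14 ≡ 18. → (2, 18)
8Q: (2, 18) + (2, 13): same x and y₁ ≡ -y₂, so the sum is 𝒪.
9Q: 𝒪 + (2, 13) = (2, 13) (identity).
10Q: tangent at (2, 13): λ = (3·2² + 28)/(2·13) ≡ 9/26. 26⁻¹ ≡ 6 (mod 31) since 26·6 = 156 ≡ 1, so λ ≡ 9·6 ≡ 23.
  x = λ² - 2 - 2 = 529 - 4 ≡ 29; y = λ·(2 - 29) - 13 ≡ 17. → (29, 17)
11Q: (29, 17) + (2, 13). λ = (13 - 17)/(2 - 29) ≡ 27/4 mod 31. 4⁻¹ ≡ 8 (mod 31), so λ ≡ 30.
  x = λ² - 29 - 2 = 900 - 31 ≡ 1; y = λ·(29 - 1) - 17 ≡ 17. → (1, 17)
12Q: (1, 17) + (2, 13). λ = (13 - 17)/(2 - 1) ≡ 27/1 mod 31. 1⁻¹ ≡ 1 (mod 31) since 1·1 = 1 ≡ 1, so λ ≡ 27.
  x = λ² - 1 - 2 = 729 - 3 ≡ 13; y = λ·(1 - 13) - 17 ≡ 0. → (13, 0)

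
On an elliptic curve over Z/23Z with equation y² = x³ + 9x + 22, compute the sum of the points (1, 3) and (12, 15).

(1, 3) + (12, 15). λ = (15 - 3)/(12 - 1) ≡ 12/11 mod 23. 11⁻¹ ≡ 21 (mod 23) since 11·21 = 231 ≡ 1, so λ ≡ 22.
  x = λ² - 1 - 12 = 484 - 13 ≡ 11; y = λ·(1 - 11) - 3 ≡ 7. → (11, 7)

(11, 7)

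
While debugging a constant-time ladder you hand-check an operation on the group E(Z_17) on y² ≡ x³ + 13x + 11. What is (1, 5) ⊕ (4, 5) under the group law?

(12, 12)

(1, 5) + (4, 5). λ = (5 - 5)/(4 - 1) ≡ 0/3 mod 17. 3⁻¹ ≡ 6 (mod 17), so λ ≡ 0.
  x = λ² - 1 - 4 = 0 - 5 ≡ 12; y = λ·(1 - 12) - 5 ≡ 12. → (12, 12)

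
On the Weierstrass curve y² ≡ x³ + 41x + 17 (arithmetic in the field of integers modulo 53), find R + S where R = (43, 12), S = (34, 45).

(43, 12) + (34, 45). λ = (45 - 12)/(34 - 43) ≡ 33/44 mod 53. 44⁻¹ ≡ 47 (mod 53), so λ ≡ 14.
  x = λ² - 43 - 34 = 196 - 77 ≡ 13; y = λ·(43 - 13) - 12 ≡ 37. → (13, 37)

(13, 37)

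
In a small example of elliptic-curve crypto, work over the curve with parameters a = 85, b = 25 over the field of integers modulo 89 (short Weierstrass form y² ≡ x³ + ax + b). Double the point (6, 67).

tangent at (6, 67): λ = (3·6² + 85)/(2·67) ≡ 15/45. 45⁻¹ ≡ 2 (mod 89), so λ ≡ 15·2 ≡ 30.
  x = λ² - 6 - 6 = 900 - 12 ≡ 87; y = λ·(6 - 87) - 67 ≡ 84. → (87, 84)

(87, 84)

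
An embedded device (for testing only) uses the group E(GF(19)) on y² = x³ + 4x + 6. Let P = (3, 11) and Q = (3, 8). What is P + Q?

The two points share x = 3 and their y-coordinates satisfy 11 + 8 ≡ 0 (mod 19), so they are inverses. Their sum is ∞.

O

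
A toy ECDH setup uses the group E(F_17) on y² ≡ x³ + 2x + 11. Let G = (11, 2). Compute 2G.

(16, 5)

tangent at (11, 2): λ = (3·11² + 2)/(2·2) ≡ 8/4. 4⁻¹ ≡ 13 (mod 17), so λ ≡ 8·13 ≡ 2.
  x = λ² - 11 - 11 = 4 - 22 ≡ 16; y = λ·(11 - 16) - 2 ≡ 5. → (16, 5)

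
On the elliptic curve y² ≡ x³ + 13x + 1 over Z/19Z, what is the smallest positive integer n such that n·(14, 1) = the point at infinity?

5

2P: tangent at (14, 1): λ = (3·14² + 13)/(2·1) ≡ 12/2. 2⁻¹ ≡ 10 (mod 19), so λ ≡ 12·10 ≡ 6.
  x = λ² - 14 - 14 = 36 - 28 ≡ 8; y = λ·(14 - 8) - 1 ≡ 16. → (8, 16)
3P: (8, 16) + (14, 1). λ = (1 - 16)/(14 - 8) ≡ 4/6 mod 19. 6⁻¹ ≡ 16 (mod 19) since 6·16 = 96 ≡ 1, so λ ≡ 7.
  x = λ² - 8 - 14 = 49 - 22 ≡ 8; y = λ·(8 - 8) - 16 ≡ 3. → (8, 3)
4P: (8, 3) + (14, 1). λ = (1 - 3)/(14 - 8) ≡ 17/6 mod 19. 6⁻¹ ≡ 16 (mod 19), so λ ≡ 6.
  x = λ² - 8 - 14 = 36 - 22 ≡ 14; y = λ·(8 - 14) - 3 ≡ 18. → (14, 18)
5P: (14, 18) + (14, 1): same x and y₁ ≡ -y₂, so the sum is the point at infinity.
5P = the point at infinity, so the order is 5.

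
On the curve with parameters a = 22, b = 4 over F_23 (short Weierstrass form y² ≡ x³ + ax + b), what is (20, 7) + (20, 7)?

tangent at (20, 7): λ = (3·20² + 22)/(2·7) ≡ 3/14. 14⁻¹ ≡ 5 (mod 23), so λ ≡ 3·5 ≡ 15.
  x = λ² - 20 - 20 = 225 - 40 ≡ 1; y = λ·(20 - 1) - 7 ≡ 2. → (1, 2)

(1, 2)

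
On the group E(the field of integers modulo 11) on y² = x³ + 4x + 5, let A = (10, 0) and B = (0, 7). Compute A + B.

(10, 0) + (0, 7). λ = (7 - 0)/(0 - 10) ≡ 7/1 mod 11. 1⁻¹ ≡ 1 (mod 11) since 1·1 = 1 ≡ 1, so λ ≡ 7.
  x = λ² - 10 - 0 = 49 - 10 ≡ 6; y = λ·(10 - 6) - 0 ≡ 6. → (6, 6)

(6, 6)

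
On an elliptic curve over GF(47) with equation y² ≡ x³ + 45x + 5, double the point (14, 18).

tangent at (14, 18): λ = (3·14² + 45)/(2·18) ≡ 22/36. 36⁻¹ ≡ 17 (mod 47) since 36·17 = 612 ≡ 1, so λ ≡ 22·17 ≡ 45.
  x = λ² - 14 - 14 = 2025 - 28 ≡ 23; y = λ·(14 - 23) - 18 ≡ 0. → (23, 0)

(23, 0)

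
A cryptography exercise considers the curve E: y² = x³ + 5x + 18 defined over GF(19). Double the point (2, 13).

(5, 15)

tangent at (2, 13): λ = (3·2² + 5)/(2·13) ≡ 17/7. 7⁻¹ ≡ 11 (mod 19) since 7·11 = 77 ≡ 1, so λ ≡ 17·11 ≡ 16.
  x = λ² - 2 - 2 = 256 - 4 ≡ 5; y = λ·(2 - 5) - 13 ≡ 15. → (5, 15)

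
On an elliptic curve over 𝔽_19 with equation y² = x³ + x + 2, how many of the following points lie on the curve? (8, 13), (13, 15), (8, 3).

(8, 13): 13² ≡ 17, rhs ≡ 9 → off.
(13, 15): 15² ≡ 16, rhs ≡ 8 → off.
(8, 3): 3² ≡ 9, rhs ≡ 9 → on.

1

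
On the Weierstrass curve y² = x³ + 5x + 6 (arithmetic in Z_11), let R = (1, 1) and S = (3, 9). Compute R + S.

(1, 1) + (3, 9). λ = (9 - 1)/(3 - 1) ≡ 8/2 mod 11. 2⁻¹ ≡ 6 (mod 11), so λ ≡ 4.
  x = λ² - 1 - 3 = 16 - 4 ≡ 1; y = λ·(1 - 1) - 1 ≡ 10. → (1, 10)

(1, 10)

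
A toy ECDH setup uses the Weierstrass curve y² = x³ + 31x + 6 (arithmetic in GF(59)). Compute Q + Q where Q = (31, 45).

tangent at (31, 45): λ = (3·31² + 31)/(2·45) ≡ 23/31. 31⁻¹ ≡ 40 (mod 59), so λ ≡ 23·40 ≡ 35.
  x = λ² - 31 - 31 = 1225 - 62 ≡ 42; y = λ·(31 - 42) - 45 ≡ 42. → (42, 42)

(42, 42)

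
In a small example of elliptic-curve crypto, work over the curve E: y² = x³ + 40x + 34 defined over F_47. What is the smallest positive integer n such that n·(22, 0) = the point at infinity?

2P: (22, 0) + (22, 0): same x and y₁ ≡ -y₂, so the sum is the point at infinity.
2P = the point at infinity, so the order is 2.

2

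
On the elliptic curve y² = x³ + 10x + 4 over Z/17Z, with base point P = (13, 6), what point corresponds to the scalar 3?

(7, 3)

Repeated addition: build up to 3P.
2P: tangent at (13, 6): λ = (3·13² + 10)/(2·6) ≡ 7/12. 12⁻¹ ≡ 10 (mod 17), so λ ≡ 7·10 ≡ 2.
  x = λ² - 13 - 13 = 4 - 26 ≡ 12; y = λ·(13 - 12) - 6 ≡ 13. → (12, 13)
3P: (12, 13) + (13, 6). λ = (6 - 13)/(13 - 12) ≡ 10/1 mod 17. 1⁻¹ ≡ 1 (mod 17), so λ ≡ 10.
  x = λ² - 12 - 13 = 100 - 25 ≡ 7; y = λ·(12 - 7) - 13 ≡ 3. → (7, 3)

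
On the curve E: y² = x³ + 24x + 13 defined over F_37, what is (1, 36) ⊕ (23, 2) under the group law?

(1, 36) + (23, 2). λ = (2 - 36)/(23 - 1) ≡ 3/22 mod 37. 22⁻¹ ≡ 32 (mod 37), so λ ≡ 22.
  x = λ² - 1 - 23 = 484 - 24 ≡ 16; y = λ·(1 - 16) - 36 ≡ 4. → (16, 4)

(16, 4)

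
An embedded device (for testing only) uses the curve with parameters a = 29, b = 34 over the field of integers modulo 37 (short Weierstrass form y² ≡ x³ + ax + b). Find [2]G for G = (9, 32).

(7, 32)

tangent at (9, 32): λ = (3·9² + 29)/(2·32) ≡ 13/27. 27⁻¹ ≡ 11 (mod 37), so λ ≡ 13·11 ≡ 32.
  x = λ² - 9 - 9 = 1024 - 18 ≡ 7; y = λ·(9 - 7) - 32 ≡ 32. → (7, 32)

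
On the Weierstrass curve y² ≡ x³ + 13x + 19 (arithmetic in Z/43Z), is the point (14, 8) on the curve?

yes

y² = 8² ≡ 21; x³ + 13x + 19 = 2945 ≡ 21 (mod 43). 21 = 21.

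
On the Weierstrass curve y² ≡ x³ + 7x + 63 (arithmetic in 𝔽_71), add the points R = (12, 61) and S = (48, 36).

(26, 0)

(12, 61) + (48, 36). λ = (36 - 61)/(48 - 12) ≡ 46/36 mod 71. 36⁻¹ ≡ 2 (mod 71) since 36·2 = 72 ≡ 1, so λ ≡ 21.
  x = λ² - 12 - 48 = 441 - 60 ≡ 26; y = λ·(12 - 26) - 61 ≡ 0. → (26, 0)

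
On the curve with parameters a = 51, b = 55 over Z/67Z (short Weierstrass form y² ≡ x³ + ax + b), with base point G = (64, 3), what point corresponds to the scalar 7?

Repeated addition: build up to 7G.
2G: tangent at (64, 3): λ = (3·64² + 51)/(2·3) ≡ 11/6. 6⁻¹ ≡ 56 (mod 67), so λ ≡ 11·56 ≡ 13.
  x = λ² - 64 - 64 = 169 - 128 ≡ 41; y = λ·(64 - 41) - 3 ≡ 28. → (41, 28)
3G: (41, 28) + (64, 3). λ = (3 - 28)/(64 - 41) ≡ 42/23 mod 67. 23⁻¹ ≡ 35 (mod 67), so λ ≡ 63.
  x = λ² - 41 - 64 = 3969 - 105 ≡ 45; y = λ·(41 - 45) - 28 ≡ 55. → (45, 55)
4G: (45, 55) + (64, 3). λ = (3 - 55)/(64 - 45) ≡ 15/19 mod 67. 19⁻¹ ≡ 60 (mod 67), so λ ≡ 29.
  x = λ² - 45 - 64 = 841 - 109 ≡ 62; y = λ·(45 - 62) - 55 ≡ 55. → (62, 55)
5G: (62, 55) + (64, 3). λ = (3 - 55)/(64 - 62) ≡ 15/2 mod 67. 2⁻¹ ≡ 34 (mod 67), so λ ≡ 41.
  x = λ² - 62 - 64 = 1681 - 126 ≡ 14; y = λ·(62 - 14) - 55 ≡ 37. → (14, 37)
6G: (14, 37) + (64, 3). λ = (3 - 37)/(64 - 14) ≡ 33/50 mod 67. 50⁻¹ ≡ 63 (mod 67), so λ ≡ 2.
  x = λ² - 14 - 64 = 4 - 78 ≡ 60; y = λ·(14 - 60) - 37 ≡ 5. → (60, 5)
7G: (60, 5) + (64, 3). λ = (3 - 5)/(64 - 60) ≡ 65/4 mod 67. 4⁻¹ ≡ 17 (mod 67) since 4·17 = 68 ≡ 1, so λ ≡ 33.
  x = λ² - 60 - 64 = 1089 - 124 ≡ 27; y = λ·(60 - 27) - 5 ≡ 12. → (27, 12)

(27, 12)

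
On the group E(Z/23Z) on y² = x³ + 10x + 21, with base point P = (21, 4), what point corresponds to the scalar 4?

(15, 21)

Repeated addition: build up to 4P.
2P: tangent at (21, 4): λ = (3·21² + 10)/(2·4) ≡ 22/8. 8⁻¹ ≡ 3 (mod 23), so λ ≡ 22·3 ≡ 20.
  x = λ² - 21 - 21 = 400 - 42 ≡ 13; y = λ·(21 - 13) - 4 ≡ 18. → (13, 18)
3P: (13, 18) + (21, 4). λ = (4 - 18)/(21 - 13) ≡ 9/8 mod 23. 8⁻¹ ≡ 3 (mod 23), so λ ≡ 4.
  x = λ² - 13 - 21 = 16 - 34 ≡ 5; y = λ·(13 - 5) - 18 ≡ 14. → (5, 14)
4P: (5, 14) + (21, 4). λ = (4 - 14)/(21 - 5) ≡ 13/16 mod 23. 16⁻¹ ≡ 13 (mod 23) since 16·13 = 208 ≡ 1, so λ ≡ 8.
  x = λ² - 5 - 21 = 64 - 26 ≡ 15; y = λ·(5 - 15) - 14 ≡ 21. → (15, 21)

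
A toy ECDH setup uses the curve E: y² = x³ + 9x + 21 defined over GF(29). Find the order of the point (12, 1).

9

2P: tangent at (12, 1): λ = (3·12² + 9)/(2·1) ≡ 6/2. 2⁻¹ ≡ 15 (mod 29), so λ ≡ 6·15 ≡ 3.
  x = λ² - 12 - 12 = 9 - 24 ≡ 14; y = λ·(12 - 14) - 1 ≡ 22. → (14, 22)
3P: (14, 22) + (12, 1). λ = (1 - 22)/(12 - 14) ≡ 8/27 mod 29. 27⁻¹ ≡ 14 (mod 29) since 27·14 = 378 ≡ 1, so λ ≡ 25.
  x = λ² - 14 - 12 = 625 - 26 ≡ 19; y = λ·(14 - 19) - 22 ≡ 27. → (19, 27)
4P: (19, 27) + (12, 1). λ = (1 - 27)/(12 - 19) ≡ 3/22 mod 29. 22⁻¹ ≡ 4 (mod 29), so λ ≡ 12.
  x = λ² - 19 - 12 = 144 - 31 ≡ 26; y = λ·(19 - 26) - 27 ≡ 5. → (26, 5)
5P: (26, 5) + (12, 1). λ = (1 - 5)/(12 - 26) ≡ 25/15 mod 29. 15⁻¹ ≡ 2 (mod 29), so λ ≡ 21.
  x = λ² - 26 - 12 = 441 - 38 ≡ 26; y = λ·(26 - 26) - 5 ≡ 24. → (26, 24)
6P: (26, 24) + (12, 1). λ = (1 - 24)/(12 - 26) ≡ 6/15 mod 29. 15⁻¹ ≡ 2 (mod 29) since 15·2 = 30 ≡ 1, so λ ≡ 12.
  x = λ² - 26 - 12 = 144 - 38 ≡ 19; y = λ·(26 - 19) - 24 ≡ 2. → (19, 2)
7P: (19, 2) + (12, 1). λ = (1 - 2)/(12 - 19) ≡ 28/22 mod 29. 22⁻¹ ≡ 4 (mod 29) since 22·4 = 88 ≡ 1, so λ ≡ 25.
  x = λ² - 19 - 12 = 625 - 31 ≡ 14; y = λ·(19 - 14) - 2 ≡ 7. → (14, 7)
8P: (14, 7) + (12, 1). λ = (1 - 7)/(12 - 14) ≡ 23/27 mod 29. 27⁻¹ ≡ 14 (mod 29), so λ ≡ 3.
  x = λ² - 14 - 12 = 9 - 26 ≡ 12; y = λ·(14 - 12) - 7 ≡ 28. → (12, 28)
9P: (12, 28) + (12, 1): same x and y₁ ≡ -y₂, so the sum is O.
9P = O, so the order is 9.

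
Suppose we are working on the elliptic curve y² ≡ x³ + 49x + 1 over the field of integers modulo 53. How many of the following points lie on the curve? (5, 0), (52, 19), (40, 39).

1

(5, 0): 0² ≡ 0, rhs ≡ 0 → on.
(52, 19): 19² ≡ 43, rhs ≡ 4 → off.
(40, 39): 39² ≡ 37, rhs ≡ 29 → off.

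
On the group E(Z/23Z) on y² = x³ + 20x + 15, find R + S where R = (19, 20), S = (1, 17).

(19, 3)

(19, 20) + (1, 17). λ = (17 - 20)/(1 - 19) ≡ 20/5 mod 23. 5⁻¹ ≡ 14 (mod 23), so λ ≡ 4.
  x = λ² - 19 - 1 = 16 - 20 ≡ 19; y = λ·(19 - 19) - 20 ≡ 3. → (19, 3)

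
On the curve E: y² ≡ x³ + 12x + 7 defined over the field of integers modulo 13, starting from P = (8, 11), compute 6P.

Repeated addition: build up to 6P.
2P: tangent at (8, 11): λ = (3·8² + 12)/(2·11) ≡ 9/9. 9⁻¹ ≡ 3 (mod 13) since 9·3 = 27 ≡ 1, so λ ≡ 9·3 ≡ 1.
  x = λ² - 8 - 8 = 1 - 16 ≡ 11; y = λ·(8 - 11) - 11 ≡ 12. → (11, 12)
3P: (11, 12) + (8, 11). λ = (11 - 12)/(8 - 11) ≡ 12/10 mod 13. 10⁻¹ ≡ 4 (mod 13), so λ ≡ 9.
  x = λ² - 11 - 8 = 81 - 19 ≡ 10; y = λ·(11 - 10) - 12 ≡ 10. → (10, 10)
4P: (10, 10) + (8, 11). λ = (11 - 10)/(8 - 10) ≡ 1/11 mod 13. 11⁻¹ ≡ 6 (mod 13), so λ ≡ 6.
  x = λ² - 10 - 8 = 36 - 18 ≡ 5; y = λ·(10 - 5) - 10 ≡ 7. → (5, 7)
5P: (5, 7) + (8, 11). λ = (11 - 7)/(8 - 5) ≡ 4/3 mod 13. 3⁻¹ ≡ 9 (mod 13) since 3·9 = 27 ≡ 1, so λ ≡ 10.
  x = λ² - 5 - 8 = 100 - 13 ≡ 9; y = λ·(5 - 9) - 7 ≡ 5. → (9, 5)
6P: (9, 5) + (8, 11). λ = (11 - 5)/(8 - 9) ≡ 6/12 mod 13. 12⁻¹ ≡ 12 (mod 13) since 12·12 = 144 ≡ 1, so λ ≡ 7.
  x = λ² - 9 - 8 = 49 - 17 ≡ 6; y = λ·(9 - 6) - 5 ≡ 3. → (6, 3)

(6, 3)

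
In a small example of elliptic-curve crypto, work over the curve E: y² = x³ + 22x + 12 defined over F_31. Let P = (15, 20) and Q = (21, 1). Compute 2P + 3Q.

First 2P:
Repeated addition: build up to 2P.
2P: tangent at (15, 20): λ = (3·15² + 22)/(2·20) ≡ 15/9. 9⁻¹ ≡ 7 (mod 31) since 9·7 = 63 ≡ 1, so λ ≡ 15·7 ≡ 12.
  x = λ² - 15 - 15 = 144 - 30 ≡ 21; y = λ·(15 - 21) - 20 ≡ 1. → (21, 1)
2P = (21, 1).
Next 3Q:
Repeated addition: build up to 3Q.
2Q: tangent at (21, 1): λ = (3·21² + 22)/(2·1) ≡ 12/2. 2⁻¹ ≡ 16 (mod 31), so λ ≡ 12·16 ≡ 6.
  x = λ² - 21 - 21 = 36 - 42 ≡ 25; y = λ·(21 - 25) - 1 ≡ 6. → (25, 6)
3Q: (25, 6) + (21, 1). λ = (1 - 6)/(21 - 25) ≡ 26/27 mod 31. 27⁻¹ ≡ 23 (mod 31), so λ ≡ 9.
  x = λ² - 25 - 21 = 81 - 46 ≡ 4; y = λ·(25 - 4) - 6 ≡ 28. → (4, 28)
3Q = (4, 28).
Finally 2P + 3Q:
(21, 1) + (4, 28). λ = (28 - 1)/(4 - 21) ≡ 27/14 mod 31. 14⁻¹ ≡ 20 (mod 31), so λ ≡ 13.
  x = λ² - 21 - 4 = 169 - 25 ≡ 20; y = λ·(21 - 20) - 1 ≡ 12. → (20, 12)

(20, 12)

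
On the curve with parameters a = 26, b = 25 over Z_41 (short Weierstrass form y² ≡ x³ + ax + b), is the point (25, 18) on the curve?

y² = 18² ≡ 37; x³ + 26x + 25 = 16300 ≡ 23 (mod 41). 37 ≠ 23.

no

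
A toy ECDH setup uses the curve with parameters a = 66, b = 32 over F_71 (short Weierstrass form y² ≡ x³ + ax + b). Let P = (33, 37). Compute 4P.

(21, 10)

Double-and-add on 4 = (100)₂. Start with P = (33, 37) for the leading 1-bit.
double: tangent at (33, 37): λ = (3·33² + 66)/(2·37) ≡ 67/3. 3⁻¹ ≡ 24 (mod 71), so λ ≡ 67·24 ≡ 46.
  x = λ² - 33 - 33 = 2116 - 66 ≡ 62; y = λ·(33 - 62) - 37 ≡ 49. → (62, 49)
double: tangent at (62, 49): λ = (3·62² + 66)/(2·49) ≡ 25/27. 27⁻¹ ≡ 50 (mod 71) since 27·50 = 1350 ≡ 1, so λ ≡ 25·50 ≡ 43.
  x = λ² - 62 - 62 = 1849 - 124 ≡ 21; y = λ·(62 - 21) - 49 ≡ 10. → (21, 10)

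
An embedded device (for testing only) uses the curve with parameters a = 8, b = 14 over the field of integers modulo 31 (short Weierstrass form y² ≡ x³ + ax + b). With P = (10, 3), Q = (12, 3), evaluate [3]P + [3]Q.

First 3P:
Repeated addition: build up to 3P.
2P: tangent at (10, 3): λ = (3·10² + 8)/(2·3) ≡ 29/6. 6⁻¹ ≡ 26 (mod 31), so λ ≡ 29·26 ≡ 10.
  x = λ² - 10 - 10 = 100 - 20 ≡ 18; y = λ·(10 - 18) - 3 ≡ 10. → (18, 10)
3P: (18, 10) + (10, 3). λ = (3 - 10)/(10 - 18) ≡ 24/23 mod 31. 23⁻¹ ≡ 27 (mod 31), so λ ≡ 28.
  x = λ² - 18 - 10 = 784 - 28 ≡ 12; y = λ·(18 - 12) - 10 ≡ 3. → (12, 3)
3P = (12, 3).
Next 3Q:
Repeated addition: build up to 3Q.
2Q: tangent at (12, 3): λ = (3·12² + 8)/(2·3) ≡ 6/6. 6⁻¹ ≡ 26 (mod 31) since 6·26 = 156 ≡ 1, so λ ≡ 6·26 ≡ 1.
  x = λ² - 12 - 12 = 1 - 24 ≡ 8; y = λ·(12 - 8) - 3 ≡ 1. → (8, 1)
3Q: (8, 1) + (12, 3). λ = (3 - 1)/(12 - 8) ≡ 2/4 mod 31. 4⁻¹ ≡ 8 (mod 31), so λ ≡ 16.
  x = λ² - 8 - 12 = 256 - 20 ≡ 19; y = λ·(8 - 19) - 1 ≡ 9. → (19, 9)
3Q = (19, 9).
Finally 3P + 3Q:
(12, 3) + (19, 9). λ = (9 - 3)/(19 - 12) ≡ 6/7 mod 31. 7⁻¹ ≡ 9 (mod 31), so λ ≡ 23.
  x = λ² - 12 - 19 = 529 - 31 ≡ 2; y = λ·(12 - 2) - 3 ≡ 10. → (2, 10)

(2, 10)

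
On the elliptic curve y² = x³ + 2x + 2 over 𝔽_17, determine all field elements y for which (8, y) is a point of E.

none

x³ + 2x + 2 = 530 ≡ 3 (mod 17).
3 is a non-residue mod 17; no y exists.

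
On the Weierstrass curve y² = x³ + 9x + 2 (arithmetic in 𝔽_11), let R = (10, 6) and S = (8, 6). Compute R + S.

(10, 6) + (8, 6). λ = (6 - 6)/(8 - 10) ≡ 0/9 mod 11. 9⁻¹ ≡ 5 (mod 11), so λ ≡ 0.
  x = λ² - 10 - 8 = 0 - 18 ≡ 4; y = λ·(10 - 4) - 6 ≡ 5. → (4, 5)

(4, 5)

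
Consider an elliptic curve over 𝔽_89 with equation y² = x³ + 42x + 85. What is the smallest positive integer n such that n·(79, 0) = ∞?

2P: (79, 0) + (79, 0): same x and y₁ ≡ -y₂, so the sum is ∞.
2P = ∞, so the order is 2.

2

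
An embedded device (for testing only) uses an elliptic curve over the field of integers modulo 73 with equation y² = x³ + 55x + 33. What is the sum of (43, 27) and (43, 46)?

The two points share x = 43 and their y-coordinates satisfy 27 + 46 ≡ 0 (mod 73), so they are inverses. Their sum is the point at infinity.

O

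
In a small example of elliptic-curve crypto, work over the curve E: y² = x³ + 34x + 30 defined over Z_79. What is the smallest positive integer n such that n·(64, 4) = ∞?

2P: tangent at (64, 4): λ = (3·64² + 34)/(2·4) ≡ 77/8. 8⁻¹ ≡ 10 (mod 79), so λ ≡ 77·10 ≡ 59.
  x = λ² - 64 - 64 = 3481 - 128 ≡ 35; y = λ·(64 - 35) - 4 ≡ 48. → (35, 48)
3P: (35, 48) + (64, 4). λ = (4 - 48)/(64 - 35) ≡ 35/29 mod 79. 29⁻¹ ≡ 30 (mod 79) since 29·30 = 870 ≡ 1, so λ ≡ 23.
  x = λ² - 35 - 64 = 529 - 99 ≡ 35; y = λ·(35 - 35) - 48 ≡ 31. → (35, 31)
4P: (35, 31) + (64, 4). λ = (4 - 31)/(64 - 35) ≡ 52/29 mod 79. 29⁻¹ ≡ 30 (mod 79) since 29·30 = 870 ≡ 1, so λ ≡ 59.
  x = λ² - 35 - 64 = 3481 - 99 ≡ 64; y = λ·(35 - 64) - 31 ≡ 75. → (64, 75)
5P: (64, 75) + (64, 4): same x and y₁ ≡ -y₂, so the sum is ∞.
5P = ∞, so the order is 5.

5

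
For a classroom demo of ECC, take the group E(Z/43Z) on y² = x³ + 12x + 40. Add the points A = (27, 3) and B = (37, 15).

(27, 3) + (37, 15). λ = (15 - 3)/(37 - 27) ≡ 12/10 mod 43. 10⁻¹ ≡ 13 (mod 43), so λ ≡ 27.
  x = λ² - 27 - 37 = 729 - 64 ≡ 20; y = λ·(27 - 20) - 3 ≡ 14. → (20, 14)

(20, 14)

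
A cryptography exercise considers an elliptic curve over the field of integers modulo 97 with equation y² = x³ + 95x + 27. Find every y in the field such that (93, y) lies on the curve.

x³ + 95x + 27 = 813219 ≡ 68 (mod 97).
68 is a non-residue mod 97; no y exists.

none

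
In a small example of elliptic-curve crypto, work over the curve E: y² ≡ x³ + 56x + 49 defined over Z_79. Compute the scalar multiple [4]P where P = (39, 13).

(30, 62)

Repeated addition: build up to 4P.
2P: tangent at (39, 13): λ = (3·39² + 56)/(2·13) ≡ 37/26. 26⁻¹ ≡ 76 (mod 79) since 26·76 = 1976 ≡ 1, so λ ≡ 37·76 ≡ 47.
  x = λ² - 39 - 39 = 2209 - 78 ≡ 77; y = λ·(39 - 77) - 13 ≡ 18. → (77, 18)
3P: (77, 18) + (39, 13). λ = (13 - 18)/(39 - 77) ≡ 74/41 mod 79. 41⁻¹ ≡ 27 (mod 79), so λ ≡ 23.
  x = λ² - 77 - 39 = 529 - 116 ≡ 18; y = λ·(77 - 18) - 18 ≡ 75. → (18, 75)
4P: (18, 75) + (39, 13). λ = (13 - 75)/(39 - 18) ≡ 17/21 mod 79. 21⁻¹ ≡ 64 (mod 79), so λ ≡ 61.
  x = λ² - 18 - 39 = 3721 - 57 ≡ 30; y = λ·(18 - 30) - 75 ≡ 62. → (30, 62)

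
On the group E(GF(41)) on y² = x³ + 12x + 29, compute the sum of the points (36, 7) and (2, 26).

(2, 15)

(36, 7) + (2, 26). λ = (26 - 7)/(2 - 36) ≡ 19/7 mod 41. 7⁻¹ ≡ 6 (mod 41), so λ ≡ 32.
  x = λ² - 36 - 2 = 1024 - 38 ≡ 2; y = λ·(36 - 2) - 7 ≡ 15. → (2, 15)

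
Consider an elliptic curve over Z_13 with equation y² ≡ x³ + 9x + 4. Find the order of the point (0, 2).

2P: tangent at (0, 2): λ = (3·0² + 9)/(2·2) ≡ 9/4. 4⁻¹ ≡ 10 (mod 13) since 4·10 = 40 ≡ 1, so λ ≡ 9·10 ≡ 12.
  x = λ² - 0 - 0 = 144 - 0 ≡ 1; y = λ·(0 - 1) - 2 ≡ 12. → (1, 12)
3P: (1, 12) + (0, 2). λ = (2 - 12)/(0 - 1) ≡ 3/12 mod 13. 12⁻¹ ≡ 12 (mod 13), so λ ≡ 10.
  x = λ² - 1 - 0 = 100 - 1 ≡ 8; y = λ·(1 - 8) - 12 ≡ 9. → (8, 9)
4P: (8, 9) + (0, 2). λ = (2 - 9)/(0 - 8) ≡ 6/5 mod 13. 5⁻¹ ≡ 8 (mod 13) since 5·8 = 40 ≡ 1, so λ ≡ 9.
  x = λ² - 8 - 0 = 81 - 8 ≡ 8; y = λ·(8 - 8) - 9 ≡ 4. → (8, 4)
5P: (8, 4) + (0, 2). λ = (2 - 4)/(0 - 8) ≡ 11/5 mod 13. 5⁻¹ ≡ 8 (mod 13), so λ ≡ 10.
  x = λ² - 8 - 0 = 100 - 8 ≡ 1; y = λ·(8 - 1) - 4 ≡ 1. → (1, 1)
6P: (1, 1) + (0, 2). λ = (2 - 1)/(0 - 1) ≡ 1/12 mod 13. 12⁻¹ ≡ 12 (mod 13) since 12·12 = 144 ≡ 1, so λ ≡ 12.
  x = λ² - 1 - 0 = 144 - 1 ≡ 0; y = λ·(1 - 0) - 1 ≡ 11. → (0, 11)
7P: (0, 11) + (0, 2): same x and y₁ ≡ -y₂, so the sum is the point at infinity.
7P = the point at infinity, so the order is 7.

7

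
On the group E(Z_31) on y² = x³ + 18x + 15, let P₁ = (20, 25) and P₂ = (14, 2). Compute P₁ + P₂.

(16, 11)

(20, 25) + (14, 2). λ = (2 - 25)/(14 - 20) ≡ 8/25 mod 31. 25⁻¹ ≡ 5 (mod 31) since 25·5 = 125 ≡ 1, so λ ≡ 9.
  x = λ² - 20 - 14 = 81 - 34 ≡ 16; y = λ·(20 - 16) - 25 ≡ 11. → (16, 11)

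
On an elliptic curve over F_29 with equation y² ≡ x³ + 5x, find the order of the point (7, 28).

10

2P: tangent at (7, 28): λ = (3·7² + 5)/(2·28) ≡ 7/27. 27⁻¹ ≡ 14 (mod 29) since 27·14 = 378 ≡ 1, so λ ≡ 7·14 ≡ 11.
  x = λ² - 7 - 7 = 121 - 14 ≡ 20; y = λ·(7 - 20) - 28 ≡ 3. → (20, 3)
3P: (20, 3) + (7, 28). λ = (28 - 3)/(7 - 20) ≡ 25/16 mod 29. 16⁻¹ ≡ 20 (mod 29), so λ ≡ 7.
  x = λ² - 20 - 7 = 49 - 27 ≡ 22; y = λ·(20 - 22) - 3 ≡ 12. → (22, 12)
4P: (22, 12) + (7, 28). λ = (28 - 12)/(7 - 22) ≡ 16/14 mod 29. 14⁻¹ ≡ 27 (mod 29), so λ ≡ 26.
  x = λ² - 22 - 7 = 676 - 29 ≡ 9; y = λ·(22 - 9) - 12 ≡ 7. → (9, 7)
5P: (9, 7) + (7, 28). λ = (28 - 7)/(7 - 9) ≡ 21/27 mod 29. 27⁻¹ ≡ 14 (mod 29), so λ ≡ 4.
  x = λ² - 9 - 7 = 16 - 16 ≡ 0; y = λ·(9 - 0) - 7 ≡ 0. → (0, 0)
6P: (0, 0) + (7, 28). λ = (28 - 0)/(7 - 0) ≡ 28/7 mod 29. 7⁻¹ ≡ 25 (mod 29) since 7·25 = 175 ≡ 1, so λ ≡ 4.
  x = λ² - 0 - 7 = 16 - 7 ≡ 9; y = λ·(0 - 9) - 0 ≡ 22. → (9, 22)
7P: (9, 22) + (7, 28). λ = (28 - 22)/(7 - 9) ≡ 6/27 mod 29. 27⁻¹ ≡ 14 (mod 29), so λ ≡ 26.
  x = λ² - 9 - 7 = 676 - 16 ≡ 22; y = λ·(9 - 22) - 22 ≡ 17. → (22, 17)
8P: (22, 17) + (7, 28). λ = (28 - 17)/(7 - 22) ≡ 11/14 mod 29. 14⁻¹ ≡ 27 (mod 29) since 14·27 = 378 ≡ 1, so λ ≡ 7.
  x = λ² - 22 - 7 = 49 - 29 ≡ 20; y = λ·(22 - 20) - 17 ≡ 26. → (20, 26)
9P: (20, 26) + (7, 28). λ = (28 - 26)/(7 - 20) ≡ 2/16 mod 29. 16⁻¹ ≡ 20 (mod 29) since 16·20 = 320 ≡ 1, so λ ≡ 11.
  x = λ² - 20 - 7 = 121 - 27 ≡ 7; y = λ·(20 - 7) - 26 ≡ 1. → (7, 1)
10P: (7, 1) + (7, 28): same x and y₁ ≡ -y₂, so the sum is O.
10P = O, so the order is 10.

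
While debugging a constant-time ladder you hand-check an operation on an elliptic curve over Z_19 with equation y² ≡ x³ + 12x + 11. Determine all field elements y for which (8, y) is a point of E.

x³ + 12x + 11 = 619 ≡ 11 (mod 19).
Square roots of 11 mod 19: 7 and 12 (since 7² = 49 ≡ 11).

7, 12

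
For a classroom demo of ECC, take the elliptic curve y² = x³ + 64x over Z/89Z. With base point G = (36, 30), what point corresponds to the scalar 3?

(32, 27)

Repeated addition: build up to 3G.
2G: tangent at (36, 30): λ = (3·36² + 64)/(2·30) ≡ 36/60. 60⁻¹ ≡ 46 (mod 89), so λ ≡ 36·46 ≡ 54.
  x = λ² - 36 - 36 = 2916 - 72 ≡ 85; y = λ·(36 - 85) - 30 ≡ 83. → (85, 83)
3G: (85, 83) + (36, 30). λ = (30 - 83)/(36 - 85) ≡ 36/40 mod 89. 40⁻¹ ≡ 69 (mod 89), so λ ≡ 81.
  x = λ² - 85 - 36 = 6561 - 121 ≡ 32; y = λ·(85 - 32) - 83 ≡ 27. → (32, 27)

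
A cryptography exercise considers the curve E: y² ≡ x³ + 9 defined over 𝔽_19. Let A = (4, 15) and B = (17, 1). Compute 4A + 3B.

(9, 15)

First 4A:
Double-and-add on 4 = (100)₂. Start with A = (4, 15) for the leading 1-bit.
double: tangent at (4, 15): λ = (3·4² + 0)/(2·15) ≡ 10/11. 11⁻¹ ≡ 7 (mod 19), so λ ≡ 10·7 ≡ 13.
  x = λ² - 4 - 4 = 169 - 8 ≡ 9; y = λ·(4 - 9) - 15 ≡ 15. → (9, 15)
double: tangent at (9, 15): λ = (3·9² + 0)/(2·15) ≡ 15/11. 11⁻¹ ≡ 7 (mod 19) since 11·7 = 77 ≡ 1, so λ ≡ 15·7 ≡ 10.
  x = λ² - 9 - 9 = 100 - 18 ≡ 6; y = λ·(9 - 6) - 15 ≡ 15. → (6, 15)
4A = (6, 15).
Next 3B:
Repeated addition: build up to 3B.
2B: tangent at (17, 1): λ = (3·17² + 0)/(2·1) ≡ 12/2. 2⁻¹ ≡ 10 (mod 19) since 2·10 = 20 ≡ 1, so λ ≡ 12·10 ≡ 6.
  x = λ² - 17 - 17 = 36 - 34 ≡ 2; y = λ·(17 - 2) - 1 ≡ 13. → (2, 13)
3B: (2, 13) + (17, 1). λ = (1 - 13)/(17 - 2) ≡ 7/15 mod 19. 15⁻¹ ≡ 14 (mod 19), so λ ≡ 3.
  x = λ² - 2 - 17 = 9 - 19 ≡ 9; y = λ·(2 - 9) - 13 ≡ 4. → (9, 4)
3B = (9, 4).
Finally 4A + 3B:
(6, 15) + (9, 4). λ = (4 - 15)/(9 - 6) ≡ 8/3 mod 19. 3⁻¹ ≡ 13 (mod 19) since 3·13 = 39 ≡ 1, so λ ≡ 9.
  x = λ² - 6 - 9 = 81 - 15 ≡ 9; y = λ·(6 - 9) - 15 ≡ 15. → (9, 15)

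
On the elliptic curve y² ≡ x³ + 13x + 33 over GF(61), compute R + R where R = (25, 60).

tangent at (25, 60): λ = (3·25² + 13)/(2·60) ≡ 58/59. 59⁻¹ ≡ 30 (mod 61), so λ ≡ 58·30 ≡ 32.
  x = λ² - 25 - 25 = 1024 - 50 ≡ 59; y = λ·(25 - 59) - 60 ≡ 11. → (59, 11)

(59, 11)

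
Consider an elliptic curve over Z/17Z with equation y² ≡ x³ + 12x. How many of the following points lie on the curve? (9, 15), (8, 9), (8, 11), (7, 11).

3

(9, 15): 15² ≡ 4, rhs ≡ 4 → on.
(8, 9): 9² ≡ 13, rhs ≡ 13 → on.
(8, 11): 11² ≡ 2, rhs ≡ 13 → off.
(7, 11): 11² ≡ 2, rhs ≡ 2 → on.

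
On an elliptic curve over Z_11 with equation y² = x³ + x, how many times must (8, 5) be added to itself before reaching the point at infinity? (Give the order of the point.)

12

2P: tangent at (8, 5): λ = (3·8² + 1)/(2·5) ≡ 6/10. 10⁻¹ ≡ 10 (mod 11), so λ ≡ 6·10 ≡ 5.
  x = λ² - 8 - 8 = 25 - 16 ≡ 9; y = λ·(8 - 9) - 5 ≡ 1. → (9, 1)
3P: (9, 1) + (8, 5). λ = (5 - 1)/(8 - 9) ≡ 4/10 mod 11. 10⁻¹ ≡ 10 (mod 11) since 10·10 = 100 ≡ 1, so λ ≡ 7.
  x = λ² - 9 - 8 = 49 - 17 ≡ 10; y = λ·(9 - 10) - 1 ≡ 3. → (10, 3)
4P: (10, 3) + (8, 5). λ = (5 - 3)/(8 - 10) ≡ 2/9 mod 11. 9⁻¹ ≡ 5 (mod 11) since 9·5 = 45 ≡ 1, so λ ≡ 10.
  x = λ² - 10 - 8 = 100 - 18 ≡ 5; y = λ·(10 - 5) - 3 ≡ 3. → (5, 3)
5P: (5, 3) + (8, 5). λ = (5 - 3)/(8 - 5) ≡ 2/3 mod 11. 3⁻¹ ≡ 4 (mod 11) since 3·4 = 12 ≡ 1, so λ ≡ 8.
  x = λ² - 5 - 8 = 64 - 13 ≡ 7; y = λ·(5 - 7) - 3 ≡ 3. → (7, 3)
6P: (7, 3) + (8, 5). λ = (5 - 3)/(8 - 7) ≡ 2/1 mod 11. 1⁻¹ ≡ 1 (mod 11), so λ ≡ 2.
  x = λ² - 7 - 8 = 4 - 15 ≡ 0; y = λ·(7 - 0) - 3 ≡ 0. → (0, 0)
7P: (0, 0) + (8, 5). λ = (5 - 0)/(8 - 0) ≡ 5/8 mod 11. 8⁻¹ ≡ 7 (mod 11) since 8·7 = 56 ≡ 1, so λ ≡ 2.
  x = λ² - 0 - 8 = 4 - 8 ≡ 7; y = λ·(0 - 7) - 0 ≡ 8. → (7, 8)
8P: (7, 8) + (8, 5). λ = (5 - 8)/(8 - 7) ≡ 8/1 mod 11. 1⁻¹ ≡ 1 (mod 11) since 1·1 = 1 ≡ 1, so λ ≡ 8.
  x = λ² - 7 - 8 = 64 - 15 ≡ 5; y = λ·(7 - 5) - 8 ≡ 8. → (5, 8)
9P: (5, 8) + (8, 5). λ = (5 - 8)/(8 - 5) ≡ 8/3 mod 11. 3⁻¹ ≡ 4 (mod 11), so λ ≡ 10.
  x = λ² - 5 - 8 = 100 - 13 ≡ 10; y = λ·(5 - 10) - 8 ≡ 8. → (10, 8)
10P: (10, 8) + (8, 5). λ = (5 - 8)/(8 - 10) ≡ 8/9 mod 11. 9⁻¹ ≡ 5 (mod 11), so λ ≡ 7.
  x = λ² - 10 - 8 = 49 - 18 ≡ 9; y = λ·(10 - 9) - 8 ≡ 10. → (9, 10)
11P: (9, 10) + (8, 5). λ = (5 - 10)/(8 - 9) ≡ 6/10 mod 11. 10⁻¹ ≡ 10 (mod 11) since 10·10 = 100 ≡ 1, so λ ≡ 5.
  x = λ² - 9 - 8 = 25 - 17 ≡ 8; y = λ·(9 - 8) - 10 ≡ 6. → (8, 6)
12P: (8, 6) + (8, 5): same x and y₁ ≡ -y₂, so the sum is the point at infinity.
12P = the point at infinity, so the order is 12.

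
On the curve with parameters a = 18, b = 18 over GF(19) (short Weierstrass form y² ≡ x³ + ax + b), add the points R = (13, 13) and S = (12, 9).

(13, 13) + (12, 9). λ = (9 - 13)/(12 - 13) ≡ 15/18 mod 19. 18⁻¹ ≡ 18 (mod 19), so λ ≡ 4.
  x = λ² - 13 - 12 = 16 - 25 ≡ 10; y = λ·(13 - 10) - 13 ≡ 18. → (10, 18)

(10, 18)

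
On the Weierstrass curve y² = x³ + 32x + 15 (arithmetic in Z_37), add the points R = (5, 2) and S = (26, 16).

(5, 2) + (26, 16). λ = (16 - 2)/(26 - 5) ≡ 14/21 mod 37. 21⁻¹ ≡ 30 (mod 37), so λ ≡ 13.
  x = λ² - 5 - 26 = 169 - 31 ≡ 27; y = λ·(5 - 27) - 2 ≡ 8. → (27, 8)

(27, 8)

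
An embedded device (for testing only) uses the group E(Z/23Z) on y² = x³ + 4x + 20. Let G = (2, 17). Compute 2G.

(8, 14)

tangent at (2, 17): λ = (3·2² + 4)/(2·17) ≡ 16/11. 11⁻¹ ≡ 21 (mod 23), so λ ≡ 16·21 ≡ 14.
  x = λ² - 2 - 2 = 196 - 4 ≡ 8; y = λ·(2 - 8) - 17 ≡ 14. → (8, 14)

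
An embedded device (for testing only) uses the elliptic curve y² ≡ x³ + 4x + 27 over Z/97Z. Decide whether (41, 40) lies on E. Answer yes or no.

y² = 40² ≡ 48; x³ + 4x + 27 = 69112 ≡ 48 (mod 97). 48 = 48.

yes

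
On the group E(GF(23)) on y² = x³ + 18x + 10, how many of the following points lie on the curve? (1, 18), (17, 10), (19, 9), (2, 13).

3

(1, 18): 18² ≡ 2, rhs ≡ 6 → off.
(17, 10): 10² ≡ 8, rhs ≡ 8 → on.
(19, 9): 9² ≡ 12, rhs ≡ 12 → on.
(2, 13): 13² ≡ 8, rhs ≡ 8 → on.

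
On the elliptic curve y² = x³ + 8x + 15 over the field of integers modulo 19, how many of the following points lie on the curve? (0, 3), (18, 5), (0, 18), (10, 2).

1

(0, 3): 3² ≡ 9, rhs ≡ 15 → off.
(18, 5): 5² ≡ 6, rhs ≡ 6 → on.
(0, 18): 18² ≡ 1, rhs ≡ 15 → off.
(10, 2): 2² ≡ 4, rhs ≡ 12 → off.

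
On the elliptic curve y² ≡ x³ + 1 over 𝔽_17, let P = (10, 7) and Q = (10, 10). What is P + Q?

O

The two points share x = 10 and their y-coordinates satisfy 7 + 10 ≡ 0 (mod 17), so they are inverses. Their sum is 𝒪.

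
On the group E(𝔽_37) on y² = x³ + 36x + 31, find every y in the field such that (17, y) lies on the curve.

x³ + 36x + 31 = 5556 ≡ 6 (mod 37).
6 is a non-residue mod 37; no y exists.

none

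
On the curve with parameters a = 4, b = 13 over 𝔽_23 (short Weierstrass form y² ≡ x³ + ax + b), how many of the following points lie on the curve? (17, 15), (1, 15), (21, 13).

1

(17, 15): 15² ≡ 18, rhs ≡ 3 → off.
(1, 15): 15² ≡ 18, rhs ≡ 18 → on.
(21, 13): 13² ≡ 8, rhs ≡ 20 → off.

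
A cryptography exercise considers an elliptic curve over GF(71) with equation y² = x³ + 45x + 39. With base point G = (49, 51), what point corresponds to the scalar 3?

(41, 35)

Repeated addition: build up to 3G.
2G: tangent at (49, 51): λ = (3·49² + 45)/(2·51) ≡ 6/31. 31⁻¹ ≡ 55 (mod 71), so λ ≡ 6·55 ≡ 46.
  x = λ² - 49 - 49 = 2116 - 98 ≡ 30; y = λ·(49 - 30) - 51 ≡ 42. → (30, 42)
3G: (30, 42) + (49, 51). λ = (51 - 42)/(49 - 30) ≡ 9/19 mod 71. 19⁻¹ ≡ 15 (mod 71), so λ ≡ 64.
  x = λ² - 30 - 49 = 4096 - 79 ≡ 41; y = λ·(30 - 41) - 42 ≡ 35. → (41, 35)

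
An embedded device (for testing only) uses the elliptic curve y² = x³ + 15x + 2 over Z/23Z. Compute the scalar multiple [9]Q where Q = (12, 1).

(8, 6)

Double-and-add on 9 = (1001)₂. Start with Q = (12, 1) for the leading 1-bit.
double: tangent at (12, 1): λ = (3·12² + 15)/(2·1) ≡ 10/2. 2⁻¹ ≡ 12 (mod 23) since 2·12 = 24 ≡ 1, so λ ≡ 10·12 ≡ 5.
  x = λ² - 12 - 12 = 25 - 24 ≡ 1; y = λ·(12 - 1) - 1 ≡ 8. → (1, 8)
double: tangent at (1, 8): λ = (3·1² + 15)/(2·8) ≡ 18/16. 16⁻¹ ≡ 13 (mod 23) since 16·13 = 208 ≡ 1, so λ ≡ 18·13 ≡ 4.
  x = λ² - 1 - 1 = 16 - 2 ≡ 14; y = λ·(1 - 14) - 8 ≡ 9. → (14, 9)
double: tangent at (14, 9): λ = (3·14² + 15)/(2·9) ≡ 5/18. 18⁻¹ ≡ 9 (mod 23), so λ ≡ 5·9 ≡ 22.
  x = λ² - 14 - 14 = 484 - 28 ≡ 19; y = λ·(14 - 19) - 9 ≡ 19. → (19, 19)
add Q: (19, 19) + (12, 1). λ = (1 - 19)/(12 - 19) ≡ 5/16 mod 23. 16⁻¹ ≡ 13 (mod 23) since 16·13 = 208 ≡ 1, so λ ≡ 19.
  x = λ² - 19 - 12 = 361 - 31 ≡ 8; y = λ·(19 - 8) - 19 ≡ 6. → (8, 6)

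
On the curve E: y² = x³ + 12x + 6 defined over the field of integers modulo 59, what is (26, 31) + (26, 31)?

tangent at (26, 31): λ = (3·26² + 12)/(2·31) ≡ 34/3. 3⁻¹ ≡ 20 (mod 59) since 3·20 = 60 ≡ 1, so λ ≡ 34·20 ≡ 31.
  x = λ² - 26 - 26 = 961 - 52 ≡ 24; y = λ·(26 - 24) - 31 ≡ 31. → (24, 31)

(24, 31)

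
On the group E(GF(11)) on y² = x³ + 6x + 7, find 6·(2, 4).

(10, 0)

Write G = (2, 4).
Repeated addition: build up to 6G.
2G: tangent at (2, 4): λ = (3·2² + 6)/(2·4) ≡ 7/8. 8⁻¹ ≡ 7 (mod 11), so λ ≡ 7·7 ≡ 5.
  x = λ² - 2 - 2 = 25 - 4 ≡ 10; y = λ·(2 - 10) - 4 ≡ 0. → (10, 0)
3G: (10, 0) + (2, 4). λ = (4 - 0)/(2 - 10) ≡ 4/3 mod 11. 3⁻¹ ≡ 4 (mod 11), so λ ≡ 5.
  x = λ² - 10 - 2 = 25 - 12 ≡ 2; y = λ·(10 - 2) - 0 ≡ 7. → (2, 7)
4G: (2, 7) + (2, 4): same x and y₁ ≡ -y₂, so the sum is O.
5G: O + (2, 4) = (2, 4) (identity).
6G: tangent at (2, 4): λ = (3·2² + 6)/(2·4) ≡ 7/8. 8⁻¹ ≡ 7 (mod 11), so λ ≡ 7·7 ≡ 5.
  x = λ² - 2 - 2 = 25 - 4 ≡ 10; y = λ·(2 - 10) - 4 ≡ 0. → (10, 0)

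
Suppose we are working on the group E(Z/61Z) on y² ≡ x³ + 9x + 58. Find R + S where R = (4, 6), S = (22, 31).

(4, 6) + (22, 31). λ = (31 - 6)/(22 - 4) ≡ 25/18 mod 61. 18⁻¹ ≡ 17 (mod 61), so λ ≡ 59.
  x = λ² - 4 - 22 = 3481 - 26 ≡ 39; y = λ·(4 - 39) - 6 ≡ 3. → (39, 3)

(39, 3)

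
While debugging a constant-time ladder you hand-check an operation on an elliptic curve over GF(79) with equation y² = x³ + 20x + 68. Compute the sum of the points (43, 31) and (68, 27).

(43, 31) + (68, 27). λ = (27 - 31)/(68 - 43) ≡ 75/25 mod 79. 25⁻¹ ≡ 19 (mod 79), so λ ≡ 3.
  x = λ² - 43 - 68 = 9 - 111 ≡ 56; y = λ·(43 - 56) - 31 ≡ 9. → (56, 9)

(56, 9)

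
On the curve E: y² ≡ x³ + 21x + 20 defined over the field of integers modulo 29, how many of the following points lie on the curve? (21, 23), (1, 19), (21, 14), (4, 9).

3

(21, 23): 23² ≡ 7, rhs ≡ 7 → on.
(1, 19): 19² ≡ 13, rhs ≡ 13 → on.
(21, 14): 14² ≡ 22, rhs ≡ 7 → off.
(4, 9): 9² ≡ 23, rhs ≡ 23 → on.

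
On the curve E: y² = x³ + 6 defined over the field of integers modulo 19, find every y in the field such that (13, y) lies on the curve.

none

x³ + 0x + 6 = 2203 ≡ 18 (mod 19).
18 is a non-residue mod 19; no y exists.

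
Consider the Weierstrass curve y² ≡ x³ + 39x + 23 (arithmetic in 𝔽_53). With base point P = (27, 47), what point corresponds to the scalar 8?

(5, 48)

Double-and-add on 8 = (1000)₂. Start with P = (27, 47) for the leading 1-bit.
double: tangent at (27, 47): λ = (3·27² + 39)/(2·47) ≡ 0/41. 41⁻¹ ≡ 22 (mod 53), so λ ≡ 0·22 ≡ 0.
  x = λ² - 27 - 27 = 0 - 54 ≡ 52; y = λ·(27 - 52) - 47 ≡ 6. → (52, 6)
double: tangent at (52, 6): λ = (3·52² + 39)/(2·6) ≡ 42/12. 12⁻¹ ≡ 31 (mod 53), so λ ≡ 42·31 ≡ 30.
  x = λ² - 52 - 52 = 900 - 104 ≡ 1; y = λ·(52 - 1) - 6 ≡ 40. → (1, 40)
double: tangent at (1, 40): λ = (3·1² + 39)/(2·40) ≡ 42/27. 27⁻¹ ≡ 2 (mod 53), so λ ≡ 42·2 ≡ 31.
  x = λ² - 1 - 1 = 961 - 2 ≡ 5; y = λ·(1 - 5) - 40 ≡ 48. → (5, 48)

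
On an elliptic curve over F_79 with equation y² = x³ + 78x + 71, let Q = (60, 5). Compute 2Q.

(9, 78)

tangent at (60, 5): λ = (3·60² + 78)/(2·5) ≡ 55/10. 10⁻¹ ≡ 8 (mod 79), so λ ≡ 55·8 ≡ 45.
  x = λ² - 60 - 60 = 2025 - 120 ≡ 9; y = λ·(60 - 9) - 5 ≡ 78. → (9, 78)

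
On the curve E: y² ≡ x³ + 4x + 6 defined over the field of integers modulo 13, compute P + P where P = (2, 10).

(6, 5)

tangent at (2, 10): λ = (3·2² + 4)/(2·10) ≡ 3/7. 7⁻¹ ≡ 2 (mod 13) since 7·2 = 14 ≡ 1, so λ ≡ 3·2 ≡ 6.
  x = λ² - 2 - 2 = 36 - 4 ≡ 6; y = λ·(2 - 6) - 10 ≡ 5. → (6, 5)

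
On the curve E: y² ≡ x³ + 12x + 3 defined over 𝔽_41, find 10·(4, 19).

Write P = (4, 19).
Repeated addition: build up to 10P.
2P: tangent at (4, 19): λ = (3·4² + 12)/(2·19) ≡ 19/38. 38⁻¹ ≡ 27 (mod 41) since 38·27 = 1026 ≡ 1, so λ ≡ 19·27 ≡ 21.
  x = λ² - 4 - 4 = 441 - 8 ≡ 23; y = λ·(4 - 23) - 19 ≡ 33. → (23, 33)
3P: (23, 33) + (4, 19). λ = (19 - 33)/(4 - 23) ≡ 27/22 mod 41. 22⁻¹ ≡ 28 (mod 41) since 22·28 = 616 ≡ 1, so λ ≡ 18.
  x = λ² - 23 - 4 = 324 - 27 ≡ 10; y = λ·(23 - 10) - 33 ≡ 37. → (10, 37)
4P: (10, 37) + (4, 19). λ = (19 - 37)/(4 - 10) ≡ 23/35 mod 41. 35⁻¹ ≡ 34 (mod 41) since 35·34 = 1190 ≡ 1, so λ ≡ 3.
  x = λ² - 10 - 4 = 9 - 14 ≡ 36; y = λ·(10 - 36) - 37 ≡ 8. → (36, 8)
5P: (36, 8) + (4, 19). λ = (19 - 8)/(4 - 36) ≡ 11/9 mod 41. 9⁻¹ ≡ 32 (mod 41), so λ ≡ 24.
  x = λ² - 36 - 4 = 576 - 40 ≡ 3; y = λ·(36 - 3) - 8 ≡ 5. → (3, 5)
6P: (3, 5) + (4, 19). λ = (19 - 5)/(4 - 3) ≡ 14/1 mod 41. 1⁻¹ ≡ 1 (mod 41), so λ ≡ 14.
  x = λ² - 3 - 4 = 196 - 7 ≡ 25; y = λ·(3 - 25) - 5 ≡ 15. → (25, 15)
7P: (25, 15) + (4, 19). λ = (19 - 15)/(4 - 25) ≡ 4/20 mod 41. 20⁻¹ ≡ 39 (mod 41), so λ ≡ 33.
  x = λ² - 25 - 4 = 1089 - 29 ≡ 35; y = λ·(25 - 35) - 15 ≡ 24. → (35, 24)
8P: (35, 24) + (4, 19). λ = (19 - 24)/(4 - 35) ≡ 36/10 mod 41. 10⁻¹ ≡ 37 (mod 41), so λ ≡ 20.
  x = λ² - 35 - 4 = 400 - 39 ≡ 33; y = λ·(35 - 33) - 24 ≡ 16. → (33, 16)
9P: (33, 16) + (4, 19). λ = (19 - 16)/(4 - 33) ≡ 3/12 mod 41. 12⁻¹ ≡ 24 (mod 41) since 12·24 = 288 ≡ 1, so λ ≡ 31.
  x = λ² - 33 - 4 = 961 - 37 ≡ 22; y = λ·(33 - 22) - 16 ≡ 38. → (22, 38)
10P: (22, 38) + (4, 19). λ = (19 - 38)/(4 - 22) ≡ 22/23 mod 41. 23⁻¹ ≡ 25 (mod 41) since 23·25 = 575 ≡ 1, so λ ≡ 17.
  x = λ² - 22 - 4 = 289 - 26 ≡ 17; y = λ·(22 - 17) - 38 ≡ 6. → (17, 6)

(17, 6)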